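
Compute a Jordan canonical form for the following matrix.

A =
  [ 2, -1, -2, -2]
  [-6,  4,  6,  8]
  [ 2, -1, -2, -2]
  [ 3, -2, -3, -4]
J_2(0) ⊕ J_2(0)

The characteristic polynomial is
  det(x·I − A) = x^4

Eigenvalues and multiplicities (the geometric multiplicity of λ is n − rank(A − λI), which equals the number of Jordan blocks for λ):
  λ = 0: algebraic multiplicity = 4, geometric multiplicity = 2

Determining the block sizes for each eigenvalue:
  λ = 0: with am = 4 and gm = 2, the partition is not yet determined (e.g. several partitions of 4 into 2 parts exist). Let N = A − (0)·I. Computing rank(N^1) = 2, rank(N^2) = 0; the number of blocks of size ≥ j is rank(N^{j−1}) − rank(N^j), giving [2, 2]. So we have 2 block(s) of size 2 → block sizes [2, 2]

Assembling the blocks gives a Jordan form
J =
  [0, 1, 0, 0]
  [0, 0, 0, 0]
  [0, 0, 0, 1]
  [0, 0, 0, 0]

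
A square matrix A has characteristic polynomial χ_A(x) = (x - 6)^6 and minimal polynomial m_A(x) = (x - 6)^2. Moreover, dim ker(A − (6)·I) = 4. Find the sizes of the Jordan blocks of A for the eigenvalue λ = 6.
Block sizes for λ = 6: [2, 2, 1, 1]

Step 1 — from the characteristic polynomial, algebraic multiplicity of λ = 6 is 6. From dim ker(A − (6)·I) = 4, there are exactly 4 Jordan blocks for λ = 6.
Step 2 — from the minimal polynomial, the factor (x − 6)^2 tells us the largest block for λ = 6 has size 2.
Step 3 — with total size 6, 4 blocks, and largest block 2, the block sizes (in nonincreasing order) are [2, 2, 1, 1].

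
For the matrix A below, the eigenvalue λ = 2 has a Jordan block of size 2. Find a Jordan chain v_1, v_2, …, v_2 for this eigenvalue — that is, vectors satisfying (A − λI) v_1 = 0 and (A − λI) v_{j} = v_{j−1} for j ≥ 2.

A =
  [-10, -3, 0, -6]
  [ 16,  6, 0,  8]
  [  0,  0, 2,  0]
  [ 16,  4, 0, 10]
A Jordan chain for λ = 2 of length 2:
v_1 = (-12, 16, 0, 16)ᵀ
v_2 = (1, 0, 0, 0)ᵀ

Let N = A − (2)·I. We want v_2 with N^2 v_2 = 0 but N^1 v_2 ≠ 0; then v_{j-1} := N · v_j for j = 2, …, 2.

Pick v_2 = (1, 0, 0, 0)ᵀ.
Then v_1 = N · v_2 = (-12, 16, 0, 16)ᵀ.

Sanity check: (A − (2)·I) v_1 = (0, 0, 0, 0)ᵀ = 0. ✓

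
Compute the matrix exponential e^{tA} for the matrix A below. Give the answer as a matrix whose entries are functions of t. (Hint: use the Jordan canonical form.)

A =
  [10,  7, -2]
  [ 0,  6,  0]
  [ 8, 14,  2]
e^{tA} =
  [4*t*exp(6*t) + exp(6*t), 7*t*exp(6*t), -2*t*exp(6*t)]
  [0, exp(6*t), 0]
  [8*t*exp(6*t), 14*t*exp(6*t), -4*t*exp(6*t) + exp(6*t)]

Strategy: write A = P · J · P⁻¹ where J is a Jordan canonical form, so e^{tA} = P · e^{tJ} · P⁻¹, and e^{tJ} can be computed block-by-block.

A has Jordan form
J =
  [6, 1, 0]
  [0, 6, 0]
  [0, 0, 6]
(up to reordering of blocks).

Per-block formulas:
  For a 1×1 block at λ = 6: exp(t · [6]) = [e^(6t)].
  For a 2×2 Jordan block J_2(6): exp(t · J_2(6)) = e^(6t)·(I + t·N), where N is the 2×2 nilpotent shift.

After assembling e^{tJ} and conjugating by P, we get:

e^{tA} =
  [4*t*exp(6*t) + exp(6*t), 7*t*exp(6*t), -2*t*exp(6*t)]
  [0, exp(6*t), 0]
  [8*t*exp(6*t), 14*t*exp(6*t), -4*t*exp(6*t) + exp(6*t)]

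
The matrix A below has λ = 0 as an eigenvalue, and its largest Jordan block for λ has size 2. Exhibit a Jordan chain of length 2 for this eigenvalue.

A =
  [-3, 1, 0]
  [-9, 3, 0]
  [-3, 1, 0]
A Jordan chain for λ = 0 of length 2:
v_1 = (-3, -9, -3)ᵀ
v_2 = (1, 0, 0)ᵀ

Let N = A − (0)·I. We want v_2 with N^2 v_2 = 0 but N^1 v_2 ≠ 0; then v_{j-1} := N · v_j for j = 2, …, 2.

Pick v_2 = (1, 0, 0)ᵀ.
Then v_1 = N · v_2 = (-3, -9, -3)ᵀ.

Sanity check: (A − (0)·I) v_1 = (0, 0, 0)ᵀ = 0. ✓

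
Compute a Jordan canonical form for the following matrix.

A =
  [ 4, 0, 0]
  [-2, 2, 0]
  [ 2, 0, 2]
J_1(2) ⊕ J_1(2) ⊕ J_1(4)

The characteristic polynomial is
  det(x·I − A) = x^3 - 8*x^2 + 20*x - 16 = (x - 4)*(x - 2)^2

Eigenvalues and multiplicities (the geometric multiplicity of λ is n − rank(A − λI), which equals the number of Jordan blocks for λ):
  λ = 2: algebraic multiplicity = 2, geometric multiplicity = 2
  λ = 4: algebraic multiplicity = 1, geometric multiplicity = 1

Determining the block sizes for each eigenvalue:
  λ = 2: gm = am = 2, so every block has size 1 → block sizes [1, 1]
  λ = 4: one block (gm = 1), so the single block has size am = 1 → block sizes [1]

Assembling the blocks gives a Jordan form
J =
  [2, 0, 0]
  [0, 2, 0]
  [0, 0, 4]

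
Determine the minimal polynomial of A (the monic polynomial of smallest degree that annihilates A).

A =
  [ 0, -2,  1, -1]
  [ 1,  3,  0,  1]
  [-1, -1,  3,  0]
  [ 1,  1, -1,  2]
x^2 - 4*x + 4

The characteristic polynomial is χ_A(x) = (x - 2)^4, so the eigenvalues are known. The minimal polynomial is
  m_A(x) = Π_λ (x − λ)^{k_λ}
where k_λ is the size of the *largest* Jordan block for λ (equivalently, the smallest k with (A − λI)^k v = 0 for every generalised eigenvector v of λ).

  λ = 2: largest Jordan block has size 2, contributing (x − 2)^2

So m_A(x) = (x - 2)^2 = x^2 - 4*x + 4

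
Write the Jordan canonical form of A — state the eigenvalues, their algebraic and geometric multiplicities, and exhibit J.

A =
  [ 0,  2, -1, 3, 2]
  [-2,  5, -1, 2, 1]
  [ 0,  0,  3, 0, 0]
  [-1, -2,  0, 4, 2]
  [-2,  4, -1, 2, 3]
J_3(3) ⊕ J_2(3)

The characteristic polynomial is
  det(x·I − A) = x^5 - 15*x^4 + 90*x^3 - 270*x^2 + 405*x - 243 = (x - 3)^5

Eigenvalues and multiplicities (the geometric multiplicity of λ is n − rank(A − λI), which equals the number of Jordan blocks for λ):
  λ = 3: algebraic multiplicity = 5, geometric multiplicity = 2

Determining the block sizes for each eigenvalue:
  λ = 3: with am = 5 and gm = 2, the partition is not yet determined (e.g. several partitions of 5 into 2 parts exist). Let N = A − (3)·I. Computing rank(N^1) = 3, rank(N^2) = 1, rank(N^3) = 0; the number of blocks of size ≥ j is rank(N^{j−1}) − rank(N^j), giving [2, 2, 1]. So we have 1 block(s) of size 3, 1 block(s) of size 2 → block sizes [3, 2]

Assembling the blocks gives a Jordan form
J =
  [3, 1, 0, 0, 0]
  [0, 3, 1, 0, 0]
  [0, 0, 3, 0, 0]
  [0, 0, 0, 3, 1]
  [0, 0, 0, 0, 3]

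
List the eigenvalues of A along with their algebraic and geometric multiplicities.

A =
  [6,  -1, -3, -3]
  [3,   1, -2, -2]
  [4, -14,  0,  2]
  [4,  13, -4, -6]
λ = -2: alg = 1, geom = 1; λ = 1: alg = 3, geom = 1

Step 1 — factor the characteristic polynomial to read off the algebraic multiplicities:
  χ_A(x) = (x - 1)^3*(x + 2)

Step 2 — compute geometric multiplicities via the rank-nullity identity g(λ) = n − rank(A − λI):
  rank(A − (-2)·I) = 3, so dim ker(A − (-2)·I) = n − 3 = 1
  rank(A − (1)·I) = 3, so dim ker(A − (1)·I) = n − 3 = 1

Summary:
  λ = -2: algebraic multiplicity = 1, geometric multiplicity = 1
  λ = 1: algebraic multiplicity = 3, geometric multiplicity = 1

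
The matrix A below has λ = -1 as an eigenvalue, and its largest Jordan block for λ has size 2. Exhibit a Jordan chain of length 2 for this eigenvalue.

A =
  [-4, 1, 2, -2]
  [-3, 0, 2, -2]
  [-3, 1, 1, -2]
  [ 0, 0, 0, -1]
A Jordan chain for λ = -1 of length 2:
v_1 = (-3, -3, -3, 0)ᵀ
v_2 = (1, 0, 0, 0)ᵀ

Let N = A − (-1)·I. We want v_2 with N^2 v_2 = 0 but N^1 v_2 ≠ 0; then v_{j-1} := N · v_j for j = 2, …, 2.

Pick v_2 = (1, 0, 0, 0)ᵀ.
Then v_1 = N · v_2 = (-3, -3, -3, 0)ᵀ.

Sanity check: (A − (-1)·I) v_1 = (0, 0, 0, 0)ᵀ = 0. ✓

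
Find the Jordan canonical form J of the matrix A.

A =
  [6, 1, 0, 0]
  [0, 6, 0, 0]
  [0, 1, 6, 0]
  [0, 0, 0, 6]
J_2(6) ⊕ J_1(6) ⊕ J_1(6)

The characteristic polynomial is
  det(x·I − A) = x^4 - 24*x^3 + 216*x^2 - 864*x + 1296 = (x - 6)^4

Eigenvalues and multiplicities (the geometric multiplicity of λ is n − rank(A − λI), which equals the number of Jordan blocks for λ):
  λ = 6: algebraic multiplicity = 4, geometric multiplicity = 3

Determining the block sizes for each eigenvalue:
  λ = 6: 3 blocks summing to 4 forces exactly one block of size 2 and the rest size 1 → block sizes [2, 1, 1]

Assembling the blocks gives a Jordan form
J =
  [6, 1, 0, 0]
  [0, 6, 0, 0]
  [0, 0, 6, 0]
  [0, 0, 0, 6]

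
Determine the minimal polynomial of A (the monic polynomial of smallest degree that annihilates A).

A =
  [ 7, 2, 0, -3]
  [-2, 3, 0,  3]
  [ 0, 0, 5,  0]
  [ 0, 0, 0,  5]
x^2 - 10*x + 25

The characteristic polynomial is χ_A(x) = (x - 5)^4, so the eigenvalues are known. The minimal polynomial is
  m_A(x) = Π_λ (x − λ)^{k_λ}
where k_λ is the size of the *largest* Jordan block for λ (equivalently, the smallest k with (A − λI)^k v = 0 for every generalised eigenvector v of λ).

  λ = 5: largest Jordan block has size 2, contributing (x − 5)^2

So m_A(x) = (x - 5)^2 = x^2 - 10*x + 25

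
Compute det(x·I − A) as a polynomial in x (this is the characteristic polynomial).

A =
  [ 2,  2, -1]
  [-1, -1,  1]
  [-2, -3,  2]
x^3 - 3*x^2 + 3*x - 1

Expanding det(x·I − A) (e.g. by cofactor expansion or by noting that A is similar to its Jordan form J, which has the same characteristic polynomial as A) gives
  χ_A(x) = x^3 - 3*x^2 + 3*x - 1
which factors as (x - 1)^3. The eigenvalues (with algebraic multiplicities) are λ = 1 with multiplicity 3.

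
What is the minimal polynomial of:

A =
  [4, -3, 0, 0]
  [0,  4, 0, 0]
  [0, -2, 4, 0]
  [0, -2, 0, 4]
x^2 - 8*x + 16

The characteristic polynomial is χ_A(x) = (x - 4)^4, so the eigenvalues are known. The minimal polynomial is
  m_A(x) = Π_λ (x − λ)^{k_λ}
where k_λ is the size of the *largest* Jordan block for λ (equivalently, the smallest k with (A − λI)^k v = 0 for every generalised eigenvector v of λ).

  λ = 4: largest Jordan block has size 2, contributing (x − 4)^2

So m_A(x) = (x - 4)^2 = x^2 - 8*x + 16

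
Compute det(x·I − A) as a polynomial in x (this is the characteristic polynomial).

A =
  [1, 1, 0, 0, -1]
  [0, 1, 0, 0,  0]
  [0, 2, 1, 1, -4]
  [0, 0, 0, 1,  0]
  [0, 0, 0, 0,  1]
x^5 - 5*x^4 + 10*x^3 - 10*x^2 + 5*x - 1

Expanding det(x·I − A) (e.g. by cofactor expansion or by noting that A is similar to its Jordan form J, which has the same characteristic polynomial as A) gives
  χ_A(x) = x^5 - 5*x^4 + 10*x^3 - 10*x^2 + 5*x - 1
which factors as (x - 1)^5. The eigenvalues (with algebraic multiplicities) are λ = 1 with multiplicity 5.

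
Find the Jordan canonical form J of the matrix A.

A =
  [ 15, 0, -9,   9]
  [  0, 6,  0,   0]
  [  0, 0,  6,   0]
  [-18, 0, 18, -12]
J_1(-3) ⊕ J_1(6) ⊕ J_1(6) ⊕ J_1(6)

The characteristic polynomial is
  det(x·I − A) = x^4 - 15*x^3 + 54*x^2 + 108*x - 648 = (x - 6)^3*(x + 3)

Eigenvalues and multiplicities (the geometric multiplicity of λ is n − rank(A − λI), which equals the number of Jordan blocks for λ):
  λ = -3: algebraic multiplicity = 1, geometric multiplicity = 1
  λ = 6: algebraic multiplicity = 3, geometric multiplicity = 3

Determining the block sizes for each eigenvalue:
  λ = -3: one block (gm = 1), so the single block has size am = 1 → block sizes [1]
  λ = 6: gm = am = 3, so every block has size 1 → block sizes [1, 1, 1]

Assembling the blocks gives a Jordan form
J =
  [-3, 0, 0, 0]
  [ 0, 6, 0, 0]
  [ 0, 0, 6, 0]
  [ 0, 0, 0, 6]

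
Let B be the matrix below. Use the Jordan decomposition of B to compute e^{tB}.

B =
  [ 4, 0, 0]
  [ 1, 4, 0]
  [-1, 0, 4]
e^{tB} =
  [exp(4*t), 0, 0]
  [t*exp(4*t), exp(4*t), 0]
  [-t*exp(4*t), 0, exp(4*t)]

Strategy: write B = P · J · P⁻¹ where J is a Jordan canonical form, so e^{tB} = P · e^{tJ} · P⁻¹, and e^{tJ} can be computed block-by-block.

B has Jordan form
J =
  [4, 1, 0]
  [0, 4, 0]
  [0, 0, 4]
(up to reordering of blocks).

Per-block formulas:
  For a 1×1 block at λ = 4: exp(t · [4]) = [e^(4t)].
  For a 2×2 Jordan block J_2(4): exp(t · J_2(4)) = e^(4t)·(I + t·N), where N is the 2×2 nilpotent shift.

After assembling e^{tJ} and conjugating by P, we get:

e^{tB} =
  [exp(4*t), 0, 0]
  [t*exp(4*t), exp(4*t), 0]
  [-t*exp(4*t), 0, exp(4*t)]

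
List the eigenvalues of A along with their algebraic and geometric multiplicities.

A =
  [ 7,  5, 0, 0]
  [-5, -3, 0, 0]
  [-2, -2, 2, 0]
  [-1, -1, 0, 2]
λ = 2: alg = 4, geom = 3

Step 1 — factor the characteristic polynomial to read off the algebraic multiplicities:
  χ_A(x) = (x - 2)^4

Step 2 — compute geometric multiplicities via the rank-nullity identity g(λ) = n − rank(A − λI):
  rank(A − (2)·I) = 1, so dim ker(A − (2)·I) = n − 1 = 3

Summary:
  λ = 2: algebraic multiplicity = 4, geometric multiplicity = 3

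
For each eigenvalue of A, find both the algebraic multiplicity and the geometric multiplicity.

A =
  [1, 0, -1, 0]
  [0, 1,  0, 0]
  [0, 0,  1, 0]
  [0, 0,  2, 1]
λ = 1: alg = 4, geom = 3

Step 1 — factor the characteristic polynomial to read off the algebraic multiplicities:
  χ_A(x) = (x - 1)^4

Step 2 — compute geometric multiplicities via the rank-nullity identity g(λ) = n − rank(A − λI):
  rank(A − (1)·I) = 1, so dim ker(A − (1)·I) = n − 1 = 3

Summary:
  λ = 1: algebraic multiplicity = 4, geometric multiplicity = 3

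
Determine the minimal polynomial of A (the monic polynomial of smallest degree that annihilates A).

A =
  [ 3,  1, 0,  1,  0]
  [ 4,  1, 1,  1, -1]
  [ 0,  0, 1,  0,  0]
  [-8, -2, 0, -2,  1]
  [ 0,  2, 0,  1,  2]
x^3 - 3*x^2 + 3*x - 1

The characteristic polynomial is χ_A(x) = (x - 1)^5, so the eigenvalues are known. The minimal polynomial is
  m_A(x) = Π_λ (x − λ)^{k_λ}
where k_λ is the size of the *largest* Jordan block for λ (equivalently, the smallest k with (A − λI)^k v = 0 for every generalised eigenvector v of λ).

  λ = 1: largest Jordan block has size 3, contributing (x − 1)^3

So m_A(x) = (x - 1)^3 = x^3 - 3*x^2 + 3*x - 1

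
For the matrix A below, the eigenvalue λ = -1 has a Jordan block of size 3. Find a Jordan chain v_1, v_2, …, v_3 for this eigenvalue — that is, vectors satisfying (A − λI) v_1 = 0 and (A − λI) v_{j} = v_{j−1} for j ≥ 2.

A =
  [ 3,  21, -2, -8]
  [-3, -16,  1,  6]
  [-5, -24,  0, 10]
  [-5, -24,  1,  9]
A Jordan chain for λ = -1 of length 3:
v_1 = (3, -2, -3, -3)ᵀ
v_2 = (4, -3, -5, -5)ᵀ
v_3 = (1, 0, 0, 0)ᵀ

Let N = A − (-1)·I. We want v_3 with N^3 v_3 = 0 but N^2 v_3 ≠ 0; then v_{j-1} := N · v_j for j = 3, …, 2.

Pick v_3 = (1, 0, 0, 0)ᵀ.
Then v_2 = N · v_3 = (4, -3, -5, -5)ᵀ.
Then v_1 = N · v_2 = (3, -2, -3, -3)ᵀ.

Sanity check: (A − (-1)·I) v_1 = (0, 0, 0, 0)ᵀ = 0. ✓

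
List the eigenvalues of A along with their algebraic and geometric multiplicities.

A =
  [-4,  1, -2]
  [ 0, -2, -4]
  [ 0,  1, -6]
λ = -4: alg = 3, geom = 2

Step 1 — factor the characteristic polynomial to read off the algebraic multiplicities:
  χ_A(x) = (x + 4)^3

Step 2 — compute geometric multiplicities via the rank-nullity identity g(λ) = n − rank(A − λI):
  rank(A − (-4)·I) = 1, so dim ker(A − (-4)·I) = n − 1 = 2

Summary:
  λ = -4: algebraic multiplicity = 3, geometric multiplicity = 2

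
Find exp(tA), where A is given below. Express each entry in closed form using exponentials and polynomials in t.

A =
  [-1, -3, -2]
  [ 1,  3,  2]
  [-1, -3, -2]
e^{tA} =
  [1 - t, -3*t, -2*t]
  [t, 3*t + 1, 2*t]
  [-t, -3*t, 1 - 2*t]

Strategy: write A = P · J · P⁻¹ where J is a Jordan canonical form, so e^{tA} = P · e^{tJ} · P⁻¹, and e^{tJ} can be computed block-by-block.

A has Jordan form
J =
  [0, 1, 0]
  [0, 0, 0]
  [0, 0, 0]
(up to reordering of blocks).

Per-block formulas:
  For a 2×2 Jordan block J_2(0): exp(t · J_2(0)) = e^(0t)·(I + t·N), where N is the 2×2 nilpotent shift.
  For a 1×1 block at λ = 0: exp(t · [0]) = [e^(0t)].

After assembling e^{tJ} and conjugating by P, we get:

e^{tA} =
  [1 - t, -3*t, -2*t]
  [t, 3*t + 1, 2*t]
  [-t, -3*t, 1 - 2*t]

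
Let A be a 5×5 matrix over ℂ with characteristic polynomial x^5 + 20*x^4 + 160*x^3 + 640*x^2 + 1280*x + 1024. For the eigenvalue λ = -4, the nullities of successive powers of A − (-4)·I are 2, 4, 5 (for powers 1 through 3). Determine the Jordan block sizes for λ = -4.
Block sizes for λ = -4: [3, 2]

From the dimensions of kernels of powers, the number of Jordan blocks of size at least j is d_j − d_{j−1} where d_j = dim ker(N^j) (with d_0 = 0). Computing the differences gives [2, 2, 1].
The number of blocks of size exactly k is (#blocks of size ≥ k) − (#blocks of size ≥ k + 1), so the partition is: 1 block(s) of size 2, 1 block(s) of size 3.
In nonincreasing order the block sizes are [3, 2].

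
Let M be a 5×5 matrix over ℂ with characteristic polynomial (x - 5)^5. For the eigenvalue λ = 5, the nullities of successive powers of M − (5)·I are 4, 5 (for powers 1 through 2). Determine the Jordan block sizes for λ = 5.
Block sizes for λ = 5: [2, 1, 1, 1]

From the dimensions of kernels of powers, the number of Jordan blocks of size at least j is d_j − d_{j−1} where d_j = dim ker(N^j) (with d_0 = 0). Computing the differences gives [4, 1].
The number of blocks of size exactly k is (#blocks of size ≥ k) − (#blocks of size ≥ k + 1), so the partition is: 3 block(s) of size 1, 1 block(s) of size 2.
In nonincreasing order the block sizes are [2, 1, 1, 1].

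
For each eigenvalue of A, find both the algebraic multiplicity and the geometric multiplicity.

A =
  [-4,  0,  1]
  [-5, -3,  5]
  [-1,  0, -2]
λ = -3: alg = 3, geom = 2

Step 1 — factor the characteristic polynomial to read off the algebraic multiplicities:
  χ_A(x) = (x + 3)^3

Step 2 — compute geometric multiplicities via the rank-nullity identity g(λ) = n − rank(A − λI):
  rank(A − (-3)·I) = 1, so dim ker(A − (-3)·I) = n − 1 = 2

Summary:
  λ = -3: algebraic multiplicity = 3, geometric multiplicity = 2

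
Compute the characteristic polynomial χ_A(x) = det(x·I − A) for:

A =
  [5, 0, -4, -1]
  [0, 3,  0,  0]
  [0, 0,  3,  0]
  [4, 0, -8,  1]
x^4 - 12*x^3 + 54*x^2 - 108*x + 81

Expanding det(x·I − A) (e.g. by cofactor expansion or by noting that A is similar to its Jordan form J, which has the same characteristic polynomial as A) gives
  χ_A(x) = x^4 - 12*x^3 + 54*x^2 - 108*x + 81
which factors as (x - 3)^4. The eigenvalues (with algebraic multiplicities) are λ = 3 with multiplicity 4.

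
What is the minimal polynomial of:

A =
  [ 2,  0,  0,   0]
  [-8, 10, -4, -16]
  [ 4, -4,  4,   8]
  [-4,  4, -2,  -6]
x^2 - 6*x + 8

The characteristic polynomial is χ_A(x) = (x - 4)*(x - 2)^3, so the eigenvalues are known. The minimal polynomial is
  m_A(x) = Π_λ (x − λ)^{k_λ}
where k_λ is the size of the *largest* Jordan block for λ (equivalently, the smallest k with (A − λI)^k v = 0 for every generalised eigenvector v of λ).

  λ = 2: largest Jordan block has size 1, contributing (x − 2)
  λ = 4: largest Jordan block has size 1, contributing (x − 4)

So m_A(x) = (x - 4)*(x - 2) = x^2 - 6*x + 8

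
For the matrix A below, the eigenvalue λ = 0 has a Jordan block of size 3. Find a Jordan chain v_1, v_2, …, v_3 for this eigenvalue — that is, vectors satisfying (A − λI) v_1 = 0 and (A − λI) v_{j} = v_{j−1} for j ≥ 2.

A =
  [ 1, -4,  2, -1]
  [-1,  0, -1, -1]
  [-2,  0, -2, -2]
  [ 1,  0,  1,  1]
A Jordan chain for λ = 0 of length 3:
v_1 = (-4, 4, 8, -4)ᵀ
v_2 = (-4, 0, 0, 0)ᵀ
v_3 = (0, 1, 0, 0)ᵀ

Let N = A − (0)·I. We want v_3 with N^3 v_3 = 0 but N^2 v_3 ≠ 0; then v_{j-1} := N · v_j for j = 3, …, 2.

Pick v_3 = (0, 1, 0, 0)ᵀ.
Then v_2 = N · v_3 = (-4, 0, 0, 0)ᵀ.
Then v_1 = N · v_2 = (-4, 4, 8, -4)ᵀ.

Sanity check: (A − (0)·I) v_1 = (0, 0, 0, 0)ᵀ = 0. ✓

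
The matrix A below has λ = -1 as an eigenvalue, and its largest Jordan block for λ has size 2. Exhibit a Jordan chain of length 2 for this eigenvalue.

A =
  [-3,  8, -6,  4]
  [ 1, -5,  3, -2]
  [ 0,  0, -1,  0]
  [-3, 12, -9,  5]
A Jordan chain for λ = -1 of length 2:
v_1 = (-2, 1, 0, -3)ᵀ
v_2 = (1, 0, 0, 0)ᵀ

Let N = A − (-1)·I. We want v_2 with N^2 v_2 = 0 but N^1 v_2 ≠ 0; then v_{j-1} := N · v_j for j = 2, …, 2.

Pick v_2 = (1, 0, 0, 0)ᵀ.
Then v_1 = N · v_2 = (-2, 1, 0, -3)ᵀ.

Sanity check: (A − (-1)·I) v_1 = (0, 0, 0, 0)ᵀ = 0. ✓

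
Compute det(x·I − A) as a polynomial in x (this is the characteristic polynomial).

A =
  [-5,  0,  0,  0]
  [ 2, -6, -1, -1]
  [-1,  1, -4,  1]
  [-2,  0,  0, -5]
x^4 + 20*x^3 + 150*x^2 + 500*x + 625

Expanding det(x·I − A) (e.g. by cofactor expansion or by noting that A is similar to its Jordan form J, which has the same characteristic polynomial as A) gives
  χ_A(x) = x^4 + 20*x^3 + 150*x^2 + 500*x + 625
which factors as (x + 5)^4. The eigenvalues (with algebraic multiplicities) are λ = -5 with multiplicity 4.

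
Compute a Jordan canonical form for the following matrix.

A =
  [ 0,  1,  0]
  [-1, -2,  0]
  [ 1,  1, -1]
J_2(-1) ⊕ J_1(-1)

The characteristic polynomial is
  det(x·I − A) = x^3 + 3*x^2 + 3*x + 1 = (x + 1)^3

Eigenvalues and multiplicities (the geometric multiplicity of λ is n − rank(A − λI), which equals the number of Jordan blocks for λ):
  λ = -1: algebraic multiplicity = 3, geometric multiplicity = 2

Determining the block sizes for each eigenvalue:
  λ = -1: 2 blocks summing to 3 forces exactly one block of size 2 and the rest size 1 → block sizes [2, 1]

Assembling the blocks gives a Jordan form
J =
  [-1,  1,  0]
  [ 0, -1,  0]
  [ 0,  0, -1]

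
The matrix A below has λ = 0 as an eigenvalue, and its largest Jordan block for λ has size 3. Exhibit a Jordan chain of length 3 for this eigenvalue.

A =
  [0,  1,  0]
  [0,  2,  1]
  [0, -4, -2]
A Jordan chain for λ = 0 of length 3:
v_1 = (2, 0, 0)ᵀ
v_2 = (1, 2, -4)ᵀ
v_3 = (0, 1, 0)ᵀ

Let N = A − (0)·I. We want v_3 with N^3 v_3 = 0 but N^2 v_3 ≠ 0; then v_{j-1} := N · v_j for j = 3, …, 2.

Pick v_3 = (0, 1, 0)ᵀ.
Then v_2 = N · v_3 = (1, 2, -4)ᵀ.
Then v_1 = N · v_2 = (2, 0, 0)ᵀ.

Sanity check: (A − (0)·I) v_1 = (0, 0, 0)ᵀ = 0. ✓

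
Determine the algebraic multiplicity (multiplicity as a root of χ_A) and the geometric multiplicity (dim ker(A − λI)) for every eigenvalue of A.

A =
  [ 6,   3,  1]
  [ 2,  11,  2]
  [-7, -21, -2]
λ = 5: alg = 3, geom = 2

Step 1 — factor the characteristic polynomial to read off the algebraic multiplicities:
  χ_A(x) = (x - 5)^3

Step 2 — compute geometric multiplicities via the rank-nullity identity g(λ) = n − rank(A − λI):
  rank(A − (5)·I) = 1, so dim ker(A − (5)·I) = n − 1 = 2

Summary:
  λ = 5: algebraic multiplicity = 3, geometric multiplicity = 2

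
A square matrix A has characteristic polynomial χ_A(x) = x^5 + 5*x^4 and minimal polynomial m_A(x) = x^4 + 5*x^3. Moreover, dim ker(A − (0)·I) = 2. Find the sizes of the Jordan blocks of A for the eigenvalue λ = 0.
Block sizes for λ = 0: [3, 1]

Step 1 — from the characteristic polynomial, algebraic multiplicity of λ = 0 is 4. From dim ker(A − (0)·I) = 2, there are exactly 2 Jordan blocks for λ = 0.
Step 2 — from the minimal polynomial, the factor (x − 0)^3 tells us the largest block for λ = 0 has size 3.
Step 3 — with total size 4, 2 blocks, and largest block 3, the block sizes (in nonincreasing order) are [3, 1].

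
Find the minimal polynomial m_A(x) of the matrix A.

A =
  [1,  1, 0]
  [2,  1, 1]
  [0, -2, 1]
x^3 - 3*x^2 + 3*x - 1

The characteristic polynomial is χ_A(x) = (x - 1)^3, so the eigenvalues are known. The minimal polynomial is
  m_A(x) = Π_λ (x − λ)^{k_λ}
where k_λ is the size of the *largest* Jordan block for λ (equivalently, the smallest k with (A − λI)^k v = 0 for every generalised eigenvector v of λ).

  λ = 1: largest Jordan block has size 3, contributing (x − 1)^3

So m_A(x) = (x - 1)^3 = x^3 - 3*x^2 + 3*x - 1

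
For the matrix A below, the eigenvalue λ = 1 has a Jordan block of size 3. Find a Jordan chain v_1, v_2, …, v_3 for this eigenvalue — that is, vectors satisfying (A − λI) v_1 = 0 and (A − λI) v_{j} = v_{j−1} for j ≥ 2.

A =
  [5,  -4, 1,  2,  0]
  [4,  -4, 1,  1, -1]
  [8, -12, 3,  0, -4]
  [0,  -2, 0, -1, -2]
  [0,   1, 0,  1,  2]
A Jordan chain for λ = 1 of length 3:
v_1 = (8, 4, 0, -8, 4)ᵀ
v_2 = (4, 4, 8, 0, 0)ᵀ
v_3 = (1, 0, 0, 0, 0)ᵀ

Let N = A − (1)·I. We want v_3 with N^3 v_3 = 0 but N^2 v_3 ≠ 0; then v_{j-1} := N · v_j for j = 3, …, 2.

Pick v_3 = (1, 0, 0, 0, 0)ᵀ.
Then v_2 = N · v_3 = (4, 4, 8, 0, 0)ᵀ.
Then v_1 = N · v_2 = (8, 4, 0, -8, 4)ᵀ.

Sanity check: (A − (1)·I) v_1 = (0, 0, 0, 0, 0)ᵀ = 0. ✓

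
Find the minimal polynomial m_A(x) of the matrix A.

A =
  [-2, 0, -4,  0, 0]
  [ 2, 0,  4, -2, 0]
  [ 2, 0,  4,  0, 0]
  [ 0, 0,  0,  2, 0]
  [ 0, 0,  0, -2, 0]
x^2 - 2*x

The characteristic polynomial is χ_A(x) = x^3*(x - 2)^2, so the eigenvalues are known. The minimal polynomial is
  m_A(x) = Π_λ (x − λ)^{k_λ}
where k_λ is the size of the *largest* Jordan block for λ (equivalently, the smallest k with (A − λI)^k v = 0 for every generalised eigenvector v of λ).

  λ = 0: largest Jordan block has size 1, contributing (x − 0)
  λ = 2: largest Jordan block has size 1, contributing (x − 2)

So m_A(x) = x*(x - 2) = x^2 - 2*x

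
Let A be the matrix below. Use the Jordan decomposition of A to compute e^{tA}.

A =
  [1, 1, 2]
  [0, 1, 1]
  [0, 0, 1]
e^{tA} =
  [exp(t), t*exp(t), t^2*exp(t)/2 + 2*t*exp(t)]
  [0, exp(t), t*exp(t)]
  [0, 0, exp(t)]

Strategy: write A = P · J · P⁻¹ where J is a Jordan canonical form, so e^{tA} = P · e^{tJ} · P⁻¹, and e^{tJ} can be computed block-by-block.

A has Jordan form
J =
  [1, 1, 0]
  [0, 1, 1]
  [0, 0, 1]
(up to reordering of blocks).

Per-block formulas:
  For a 3×3 Jordan block J_3(1): exp(t · J_3(1)) = e^(1t)·(I + t·N + (t^2/2)·N^2), where N is the 3×3 nilpotent shift.

After assembling e^{tJ} and conjugating by P, we get:

e^{tA} =
  [exp(t), t*exp(t), t^2*exp(t)/2 + 2*t*exp(t)]
  [0, exp(t), t*exp(t)]
  [0, 0, exp(t)]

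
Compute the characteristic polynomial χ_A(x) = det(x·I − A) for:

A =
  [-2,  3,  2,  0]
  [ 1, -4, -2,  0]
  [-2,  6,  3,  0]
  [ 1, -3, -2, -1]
x^4 + 4*x^3 + 6*x^2 + 4*x + 1

Expanding det(x·I − A) (e.g. by cofactor expansion or by noting that A is similar to its Jordan form J, which has the same characteristic polynomial as A) gives
  χ_A(x) = x^4 + 4*x^3 + 6*x^2 + 4*x + 1
which factors as (x + 1)^4. The eigenvalues (with algebraic multiplicities) are λ = -1 with multiplicity 4.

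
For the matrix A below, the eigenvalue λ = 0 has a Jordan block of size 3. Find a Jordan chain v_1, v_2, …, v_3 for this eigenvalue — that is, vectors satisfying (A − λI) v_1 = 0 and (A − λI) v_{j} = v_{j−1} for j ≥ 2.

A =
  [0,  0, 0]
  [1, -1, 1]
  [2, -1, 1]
A Jordan chain for λ = 0 of length 3:
v_1 = (0, 1, 1)ᵀ
v_2 = (0, 1, 2)ᵀ
v_3 = (1, 0, 0)ᵀ

Let N = A − (0)·I. We want v_3 with N^3 v_3 = 0 but N^2 v_3 ≠ 0; then v_{j-1} := N · v_j for j = 3, …, 2.

Pick v_3 = (1, 0, 0)ᵀ.
Then v_2 = N · v_3 = (0, 1, 2)ᵀ.
Then v_1 = N · v_2 = (0, 1, 1)ᵀ.

Sanity check: (A − (0)·I) v_1 = (0, 0, 0)ᵀ = 0. ✓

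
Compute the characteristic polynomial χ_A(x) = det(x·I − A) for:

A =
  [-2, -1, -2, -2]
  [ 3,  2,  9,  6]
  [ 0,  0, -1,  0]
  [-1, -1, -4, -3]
x^4 + 4*x^3 + 6*x^2 + 4*x + 1

Expanding det(x·I − A) (e.g. by cofactor expansion or by noting that A is similar to its Jordan form J, which has the same characteristic polynomial as A) gives
  χ_A(x) = x^4 + 4*x^3 + 6*x^2 + 4*x + 1
which factors as (x + 1)^4. The eigenvalues (with algebraic multiplicities) are λ = -1 with multiplicity 4.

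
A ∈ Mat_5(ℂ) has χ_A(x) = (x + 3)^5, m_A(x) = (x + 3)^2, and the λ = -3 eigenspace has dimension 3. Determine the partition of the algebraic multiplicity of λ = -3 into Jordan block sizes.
Block sizes for λ = -3: [2, 2, 1]

Step 1 — from the characteristic polynomial, algebraic multiplicity of λ = -3 is 5. From dim ker(A − (-3)·I) = 3, there are exactly 3 Jordan blocks for λ = -3.
Step 2 — from the minimal polynomial, the factor (x + 3)^2 tells us the largest block for λ = -3 has size 2.
Step 3 — with total size 5, 3 blocks, and largest block 2, the block sizes (in nonincreasing order) are [2, 2, 1].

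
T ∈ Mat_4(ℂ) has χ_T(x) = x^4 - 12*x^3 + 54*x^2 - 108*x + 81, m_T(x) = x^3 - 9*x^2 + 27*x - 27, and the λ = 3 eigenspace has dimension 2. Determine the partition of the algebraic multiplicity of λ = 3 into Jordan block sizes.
Block sizes for λ = 3: [3, 1]

Step 1 — from the characteristic polynomial, algebraic multiplicity of λ = 3 is 4. From dim ker(T − (3)·I) = 2, there are exactly 2 Jordan blocks for λ = 3.
Step 2 — from the minimal polynomial, the factor (x − 3)^3 tells us the largest block for λ = 3 has size 3.
Step 3 — with total size 4, 2 blocks, and largest block 3, the block sizes (in nonincreasing order) are [3, 1].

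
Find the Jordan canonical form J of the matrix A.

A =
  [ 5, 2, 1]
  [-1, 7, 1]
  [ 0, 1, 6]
J_3(6)

The characteristic polynomial is
  det(x·I − A) = x^3 - 18*x^2 + 108*x - 216 = (x - 6)^3

Eigenvalues and multiplicities (the geometric multiplicity of λ is n − rank(A − λI), which equals the number of Jordan blocks for λ):
  λ = 6: algebraic multiplicity = 3, geometric multiplicity = 1

Determining the block sizes for each eigenvalue:
  λ = 6: one block (gm = 1), so the single block has size am = 3 → block sizes [3]

Assembling the blocks gives a Jordan form
J =
  [6, 1, 0]
  [0, 6, 1]
  [0, 0, 6]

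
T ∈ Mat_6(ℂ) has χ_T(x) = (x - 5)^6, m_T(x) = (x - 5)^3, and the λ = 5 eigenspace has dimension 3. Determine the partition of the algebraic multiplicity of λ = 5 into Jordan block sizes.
Block sizes for λ = 5: [3, 2, 1]

Step 1 — from the characteristic polynomial, algebraic multiplicity of λ = 5 is 6. From dim ker(T − (5)·I) = 3, there are exactly 3 Jordan blocks for λ = 5.
Step 2 — from the minimal polynomial, the factor (x − 5)^3 tells us the largest block for λ = 5 has size 3.
Step 3 — with total size 6, 3 blocks, and largest block 3, the block sizes (in nonincreasing order) are [3, 2, 1].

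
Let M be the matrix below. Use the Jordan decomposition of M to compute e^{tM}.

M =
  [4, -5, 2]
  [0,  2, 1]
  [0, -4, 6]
e^{tM} =
  [exp(4*t), t^2*exp(4*t) - 5*t*exp(4*t), -t^2*exp(4*t)/2 + 2*t*exp(4*t)]
  [0, -2*t*exp(4*t) + exp(4*t), t*exp(4*t)]
  [0, -4*t*exp(4*t), 2*t*exp(4*t) + exp(4*t)]

Strategy: write M = P · J · P⁻¹ where J is a Jordan canonical form, so e^{tM} = P · e^{tJ} · P⁻¹, and e^{tJ} can be computed block-by-block.

M has Jordan form
J =
  [4, 1, 0]
  [0, 4, 1]
  [0, 0, 4]
(up to reordering of blocks).

Per-block formulas:
  For a 3×3 Jordan block J_3(4): exp(t · J_3(4)) = e^(4t)·(I + t·N + (t^2/2)·N^2), where N is the 3×3 nilpotent shift.

After assembling e^{tJ} and conjugating by P, we get:

e^{tM} =
  [exp(4*t), t^2*exp(4*t) - 5*t*exp(4*t), -t^2*exp(4*t)/2 + 2*t*exp(4*t)]
  [0, -2*t*exp(4*t) + exp(4*t), t*exp(4*t)]
  [0, -4*t*exp(4*t), 2*t*exp(4*t) + exp(4*t)]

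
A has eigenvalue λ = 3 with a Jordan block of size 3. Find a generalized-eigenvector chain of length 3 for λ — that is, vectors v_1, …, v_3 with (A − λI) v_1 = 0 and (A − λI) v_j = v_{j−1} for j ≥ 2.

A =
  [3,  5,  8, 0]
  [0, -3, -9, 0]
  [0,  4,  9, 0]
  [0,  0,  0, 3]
A Jordan chain for λ = 3 of length 3:
v_1 = (2, 0, 0, 0)ᵀ
v_2 = (5, -6, 4, 0)ᵀ
v_3 = (0, 1, 0, 0)ᵀ

Let N = A − (3)·I. We want v_3 with N^3 v_3 = 0 but N^2 v_3 ≠ 0; then v_{j-1} := N · v_j for j = 3, …, 2.

Pick v_3 = (0, 1, 0, 0)ᵀ.
Then v_2 = N · v_3 = (5, -6, 4, 0)ᵀ.
Then v_1 = N · v_2 = (2, 0, 0, 0)ᵀ.

Sanity check: (A − (3)·I) v_1 = (0, 0, 0, 0)ᵀ = 0. ✓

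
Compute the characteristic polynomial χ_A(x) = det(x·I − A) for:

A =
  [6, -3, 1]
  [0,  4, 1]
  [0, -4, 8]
x^3 - 18*x^2 + 108*x - 216

Expanding det(x·I − A) (e.g. by cofactor expansion or by noting that A is similar to its Jordan form J, which has the same characteristic polynomial as A) gives
  χ_A(x) = x^3 - 18*x^2 + 108*x - 216
which factors as (x - 6)^3. The eigenvalues (with algebraic multiplicities) are λ = 6 with multiplicity 3.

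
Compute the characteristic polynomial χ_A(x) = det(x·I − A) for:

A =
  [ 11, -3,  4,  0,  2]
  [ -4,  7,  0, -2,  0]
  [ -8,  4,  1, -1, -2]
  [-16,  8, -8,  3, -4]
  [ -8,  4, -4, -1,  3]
x^5 - 25*x^4 + 250*x^3 - 1250*x^2 + 3125*x - 3125

Expanding det(x·I − A) (e.g. by cofactor expansion or by noting that A is similar to its Jordan form J, which has the same characteristic polynomial as A) gives
  χ_A(x) = x^5 - 25*x^4 + 250*x^3 - 1250*x^2 + 3125*x - 3125
which factors as (x - 5)^5. The eigenvalues (with algebraic multiplicities) are λ = 5 with multiplicity 5.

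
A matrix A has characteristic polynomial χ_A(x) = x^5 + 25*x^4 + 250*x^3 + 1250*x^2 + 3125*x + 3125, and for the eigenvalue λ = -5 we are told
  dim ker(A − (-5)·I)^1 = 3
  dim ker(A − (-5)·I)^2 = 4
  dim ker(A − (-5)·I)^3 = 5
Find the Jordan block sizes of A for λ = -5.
Block sizes for λ = -5: [3, 1, 1]

From the dimensions of kernels of powers, the number of Jordan blocks of size at least j is d_j − d_{j−1} where d_j = dim ker(N^j) (with d_0 = 0). Computing the differences gives [3, 1, 1].
The number of blocks of size exactly k is (#blocks of size ≥ k) − (#blocks of size ≥ k + 1), so the partition is: 2 block(s) of size 1, 1 block(s) of size 3.
In nonincreasing order the block sizes are [3, 1, 1].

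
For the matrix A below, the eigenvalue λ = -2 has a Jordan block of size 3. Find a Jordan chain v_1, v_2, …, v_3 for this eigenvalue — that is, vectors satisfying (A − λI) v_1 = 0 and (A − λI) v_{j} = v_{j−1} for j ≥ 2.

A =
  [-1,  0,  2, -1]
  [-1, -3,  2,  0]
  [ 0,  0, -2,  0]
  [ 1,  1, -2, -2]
A Jordan chain for λ = -2 of length 3:
v_1 = (-1, 1, 0, -1)ᵀ
v_2 = (0, -1, 0, 1)ᵀ
v_3 = (0, 1, 0, 0)ᵀ

Let N = A − (-2)·I. We want v_3 with N^3 v_3 = 0 but N^2 v_3 ≠ 0; then v_{j-1} := N · v_j for j = 3, …, 2.

Pick v_3 = (0, 1, 0, 0)ᵀ.
Then v_2 = N · v_3 = (0, -1, 0, 1)ᵀ.
Then v_1 = N · v_2 = (-1, 1, 0, -1)ᵀ.

Sanity check: (A − (-2)·I) v_1 = (0, 0, 0, 0)ᵀ = 0. ✓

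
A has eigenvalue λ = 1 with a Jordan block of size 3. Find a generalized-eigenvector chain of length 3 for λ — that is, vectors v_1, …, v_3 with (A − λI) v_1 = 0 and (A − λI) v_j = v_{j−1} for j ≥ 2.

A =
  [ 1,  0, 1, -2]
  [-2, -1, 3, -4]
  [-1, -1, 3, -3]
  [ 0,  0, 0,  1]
A Jordan chain for λ = 1 of length 3:
v_1 = (-1, 1, 0, 0)ᵀ
v_2 = (0, -2, -1, 0)ᵀ
v_3 = (1, 0, 0, 0)ᵀ

Let N = A − (1)·I. We want v_3 with N^3 v_3 = 0 but N^2 v_3 ≠ 0; then v_{j-1} := N · v_j for j = 3, …, 2.

Pick v_3 = (1, 0, 0, 0)ᵀ.
Then v_2 = N · v_3 = (0, -2, -1, 0)ᵀ.
Then v_1 = N · v_2 = (-1, 1, 0, 0)ᵀ.

Sanity check: (A − (1)·I) v_1 = (0, 0, 0, 0)ᵀ = 0. ✓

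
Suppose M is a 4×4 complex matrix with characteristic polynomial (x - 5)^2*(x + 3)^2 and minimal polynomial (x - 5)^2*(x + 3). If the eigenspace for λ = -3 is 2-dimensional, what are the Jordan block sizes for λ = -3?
Block sizes for λ = -3: [1, 1]

Step 1 — from the characteristic polynomial, algebraic multiplicity of λ = -3 is 2. From dim ker(M − (-3)·I) = 2, there are exactly 2 Jordan blocks for λ = -3.
Step 2 — from the minimal polynomial, the factor (x + 3) tells us the largest block for λ = -3 has size 1.
Step 3 — with total size 2, 2 blocks, and largest block 1, the block sizes (in nonincreasing order) are [1, 1].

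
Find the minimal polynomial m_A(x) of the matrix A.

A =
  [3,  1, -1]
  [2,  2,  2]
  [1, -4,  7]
x^3 - 12*x^2 + 48*x - 64

The characteristic polynomial is χ_A(x) = (x - 4)^3, so the eigenvalues are known. The minimal polynomial is
  m_A(x) = Π_λ (x − λ)^{k_λ}
where k_λ is the size of the *largest* Jordan block for λ (equivalently, the smallest k with (A − λI)^k v = 0 for every generalised eigenvector v of λ).

  λ = 4: largest Jordan block has size 3, contributing (x − 4)^3

So m_A(x) = (x - 4)^3 = x^3 - 12*x^2 + 48*x - 64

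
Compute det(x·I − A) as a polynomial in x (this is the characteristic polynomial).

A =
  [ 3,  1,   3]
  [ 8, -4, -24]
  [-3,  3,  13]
x^3 - 12*x^2 + 48*x - 64

Expanding det(x·I − A) (e.g. by cofactor expansion or by noting that A is similar to its Jordan form J, which has the same characteristic polynomial as A) gives
  χ_A(x) = x^3 - 12*x^2 + 48*x - 64
which factors as (x - 4)^3. The eigenvalues (with algebraic multiplicities) are λ = 4 with multiplicity 3.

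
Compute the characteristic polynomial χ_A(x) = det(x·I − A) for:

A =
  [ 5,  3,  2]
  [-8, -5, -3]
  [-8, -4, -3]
x^3 + 3*x^2 + 3*x + 1

Expanding det(x·I − A) (e.g. by cofactor expansion or by noting that A is similar to its Jordan form J, which has the same characteristic polynomial as A) gives
  χ_A(x) = x^3 + 3*x^2 + 3*x + 1
which factors as (x + 1)^3. The eigenvalues (with algebraic multiplicities) are λ = -1 with multiplicity 3.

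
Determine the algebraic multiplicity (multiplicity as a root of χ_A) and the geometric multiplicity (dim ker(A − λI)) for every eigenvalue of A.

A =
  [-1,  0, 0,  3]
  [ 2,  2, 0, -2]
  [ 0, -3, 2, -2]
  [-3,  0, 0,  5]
λ = 2: alg = 4, geom = 2

Step 1 — factor the characteristic polynomial to read off the algebraic multiplicities:
  χ_A(x) = (x - 2)^4

Step 2 — compute geometric multiplicities via the rank-nullity identity g(λ) = n − rank(A − λI):
  rank(A − (2)·I) = 2, so dim ker(A − (2)·I) = n − 2 = 2

Summary:
  λ = 2: algebraic multiplicity = 4, geometric multiplicity = 2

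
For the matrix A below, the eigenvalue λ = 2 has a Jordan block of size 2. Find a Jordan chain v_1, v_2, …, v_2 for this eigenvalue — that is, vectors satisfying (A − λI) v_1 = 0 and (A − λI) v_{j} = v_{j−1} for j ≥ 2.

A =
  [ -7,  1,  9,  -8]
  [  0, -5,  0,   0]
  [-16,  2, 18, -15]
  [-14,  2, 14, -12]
A Jordan chain for λ = 2 of length 2:
v_1 = (-1, 0, -1, 0)ᵀ
v_2 = (1, 0, 0, -1)ᵀ

Let N = A − (2)·I. We want v_2 with N^2 v_2 = 0 but N^1 v_2 ≠ 0; then v_{j-1} := N · v_j for j = 2, …, 2.

Pick v_2 = (1, 0, 0, -1)ᵀ.
Then v_1 = N · v_2 = (-1, 0, -1, 0)ᵀ.

Sanity check: (A − (2)·I) v_1 = (0, 0, 0, 0)ᵀ = 0. ✓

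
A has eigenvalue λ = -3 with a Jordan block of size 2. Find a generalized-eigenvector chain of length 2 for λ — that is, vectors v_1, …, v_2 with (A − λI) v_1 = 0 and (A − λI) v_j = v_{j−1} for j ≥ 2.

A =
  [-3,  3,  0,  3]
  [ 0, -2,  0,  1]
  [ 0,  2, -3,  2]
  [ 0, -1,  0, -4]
A Jordan chain for λ = -3 of length 2:
v_1 = (3, 1, 2, -1)ᵀ
v_2 = (0, 1, 0, 0)ᵀ

Let N = A − (-3)·I. We want v_2 with N^2 v_2 = 0 but N^1 v_2 ≠ 0; then v_{j-1} := N · v_j for j = 2, …, 2.

Pick v_2 = (0, 1, 0, 0)ᵀ.
Then v_1 = N · v_2 = (3, 1, 2, -1)ᵀ.

Sanity check: (A − (-3)·I) v_1 = (0, 0, 0, 0)ᵀ = 0. ✓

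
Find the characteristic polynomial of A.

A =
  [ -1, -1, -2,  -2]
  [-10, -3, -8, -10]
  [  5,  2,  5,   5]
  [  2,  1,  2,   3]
x^4 - 4*x^3 + 6*x^2 - 4*x + 1

Expanding det(x·I − A) (e.g. by cofactor expansion or by noting that A is similar to its Jordan form J, which has the same characteristic polynomial as A) gives
  χ_A(x) = x^4 - 4*x^3 + 6*x^2 - 4*x + 1
which factors as (x - 1)^4. The eigenvalues (with algebraic multiplicities) are λ = 1 with multiplicity 4.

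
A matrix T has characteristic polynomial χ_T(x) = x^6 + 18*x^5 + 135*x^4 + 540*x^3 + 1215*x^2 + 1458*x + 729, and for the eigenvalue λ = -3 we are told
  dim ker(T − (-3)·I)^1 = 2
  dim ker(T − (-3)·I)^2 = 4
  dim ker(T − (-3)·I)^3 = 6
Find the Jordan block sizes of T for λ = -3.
Block sizes for λ = -3: [3, 3]

From the dimensions of kernels of powers, the number of Jordan blocks of size at least j is d_j − d_{j−1} where d_j = dim ker(N^j) (with d_0 = 0). Computing the differences gives [2, 2, 2].
The number of blocks of size exactly k is (#blocks of size ≥ k) − (#blocks of size ≥ k + 1), so the partition is: 2 block(s) of size 3.
In nonincreasing order the block sizes are [3, 3].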